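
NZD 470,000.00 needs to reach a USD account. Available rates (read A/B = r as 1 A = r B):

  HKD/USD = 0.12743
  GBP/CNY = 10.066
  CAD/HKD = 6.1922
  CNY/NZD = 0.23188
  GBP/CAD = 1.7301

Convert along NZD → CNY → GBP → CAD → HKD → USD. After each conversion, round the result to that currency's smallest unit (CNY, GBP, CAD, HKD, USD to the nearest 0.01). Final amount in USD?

NZD 470,000.00 ÷ 0.23188 = CNY 2,026,910.47
CNY 2,026,910.47 ÷ 10.066 = GBP 201,362.06
GBP 201,362.06 × 1.7301 = CAD 348,376.50
CAD 348,376.50 × 6.1922 = HKD 2,157,216.96
HKD 2,157,216.96 × 0.12743 = USD 274,894.16

USD 274,894.16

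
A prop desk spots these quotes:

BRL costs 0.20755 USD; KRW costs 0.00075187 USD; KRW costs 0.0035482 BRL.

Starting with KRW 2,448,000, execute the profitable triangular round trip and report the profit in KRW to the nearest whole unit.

Profitable loop is KRW → USD → BRL → KRW:
KRW 2,448,000 × 0.00075187 = USD 1,840.58
USD 1,840.58 ÷ 0.20755 = BRL 8,868.12
BRL 8,868.12 ÷ 0.0035482 = KRW 2,499,328
Profit = KRW 2,499,328 − KRW 2,448,000

Profit: KRW 51,328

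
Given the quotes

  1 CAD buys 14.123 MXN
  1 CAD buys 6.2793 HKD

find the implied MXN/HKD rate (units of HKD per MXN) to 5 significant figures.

MXN/HKD = 0.44462

1 MXN ÷ 14.123 = 0.0708065 CAD
0.0708065 CAD × 6.2793 = 0.444615 HKD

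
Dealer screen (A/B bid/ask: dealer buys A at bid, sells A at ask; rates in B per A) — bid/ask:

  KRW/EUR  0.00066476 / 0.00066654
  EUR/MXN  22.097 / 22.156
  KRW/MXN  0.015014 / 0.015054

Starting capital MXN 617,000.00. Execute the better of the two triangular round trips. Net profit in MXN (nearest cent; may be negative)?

Best loop MXN → EUR → KRW → MXN:
MXN 617,000.00 ÷ 22.156 (buy EUR at ask) = EUR 27,847.99
EUR 27,847.99 ÷ 0.00066654 (buy KRW at ask) = KRW 41,779,919
KRW 41,779,919 × 0.015014 (sell KRW at bid) = MXN 627,283.70

Net profit: MXN 10,283.70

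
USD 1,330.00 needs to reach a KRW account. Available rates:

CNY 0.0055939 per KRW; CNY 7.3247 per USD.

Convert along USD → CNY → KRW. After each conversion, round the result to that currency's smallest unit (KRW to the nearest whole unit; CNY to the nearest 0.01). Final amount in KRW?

USD 1,330.00 × 7.3247 = CNY 9,741.85
CNY 9,741.85 ÷ 0.0055939 = KRW 1,741,513

KRW 1,741,513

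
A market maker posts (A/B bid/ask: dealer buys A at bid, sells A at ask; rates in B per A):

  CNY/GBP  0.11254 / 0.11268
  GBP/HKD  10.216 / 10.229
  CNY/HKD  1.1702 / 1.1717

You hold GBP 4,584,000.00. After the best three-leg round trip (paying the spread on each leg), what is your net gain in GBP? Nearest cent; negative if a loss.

Best loop GBP → CNY → HKD → GBP:
GBP 4,584,000.00 ÷ 0.11268 (buy CNY at ask) = CNY 40,681,576.14
CNY 40,681,576.14 × 1.1702 (sell CNY at bid) = HKD 47,605,580.40
HKD 47,605,580.40 ÷ 10.229 (buy GBP at ask) = GBP 4,653,981.86

Net profit: GBP 69,981.86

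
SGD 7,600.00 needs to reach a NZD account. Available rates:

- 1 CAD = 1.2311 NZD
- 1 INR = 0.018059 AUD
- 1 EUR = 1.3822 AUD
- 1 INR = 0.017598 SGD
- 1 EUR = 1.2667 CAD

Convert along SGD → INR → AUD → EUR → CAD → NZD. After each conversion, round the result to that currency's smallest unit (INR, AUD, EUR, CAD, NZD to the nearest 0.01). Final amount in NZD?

SGD 7,600.00 ÷ 0.017598 = INR 431,867.26
INR 431,867.26 × 0.018059 = AUD 7,799.09
AUD 7,799.09 ÷ 1.3822 = EUR 5,642.52
EUR 5,642.52 × 1.2667 = CAD 7,147.38
CAD 7,147.38 × 1.2311 = NZD 8,799.14

NZD 8,799.14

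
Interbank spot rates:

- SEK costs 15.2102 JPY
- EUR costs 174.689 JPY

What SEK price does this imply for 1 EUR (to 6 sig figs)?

EUR/SEK = 11.4850

1 EUR × 174.689 = 174.689 JPY
174.689 JPY ÷ 15.2102 = 11.485 SEK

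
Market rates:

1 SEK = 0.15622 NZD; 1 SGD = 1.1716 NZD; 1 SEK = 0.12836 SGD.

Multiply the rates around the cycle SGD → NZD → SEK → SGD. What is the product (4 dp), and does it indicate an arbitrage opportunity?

0.9627 (arbitrage exists)

Around SGD → NZD → SEK → SGD: 1 × 1.1716 ÷ 0.15622 × 0.12836 = 0.962659
Product < 1; profitable direction is SGD → SEK → NZD → SGD.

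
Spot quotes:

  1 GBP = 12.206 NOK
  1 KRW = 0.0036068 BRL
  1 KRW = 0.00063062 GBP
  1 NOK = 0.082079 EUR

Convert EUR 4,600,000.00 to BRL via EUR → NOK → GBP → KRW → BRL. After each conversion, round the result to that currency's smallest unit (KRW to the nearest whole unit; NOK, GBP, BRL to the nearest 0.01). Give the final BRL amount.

EUR 4,600,000.00 ÷ 0.082079 = NOK 56,043,567.78
NOK 56,043,567.78 ÷ 12.206 = GBP 4,591,476.96
GBP 4,591,476.96 ÷ 0.00063062 = KRW 7,280,893,343
KRW 7,280,893,343 × 0.0036068 = BRL 26,260,726.11

BRL 26,260,726.11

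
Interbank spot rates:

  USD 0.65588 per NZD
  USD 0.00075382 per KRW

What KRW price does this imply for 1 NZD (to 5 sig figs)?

1 NZD × 0.65588 = 0.65588 USD
0.65588 USD ÷ 0.00075382 = 870.075 KRW

NZD/KRW = 870.08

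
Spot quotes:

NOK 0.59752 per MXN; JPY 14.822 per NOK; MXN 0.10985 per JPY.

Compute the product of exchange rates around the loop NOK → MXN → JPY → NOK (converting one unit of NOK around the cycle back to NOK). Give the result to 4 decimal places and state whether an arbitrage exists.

1.0279 (arbitrage exists)

Around NOK → MXN → JPY → NOK: 1 ÷ 0.59752 ÷ 0.10985 ÷ 14.822 = 1.027876
Product > 1; profitable direction is NOK → MXN → JPY → NOK.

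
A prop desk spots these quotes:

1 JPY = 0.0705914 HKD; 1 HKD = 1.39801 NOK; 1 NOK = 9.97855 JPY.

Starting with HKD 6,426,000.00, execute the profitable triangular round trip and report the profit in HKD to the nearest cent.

Profitable loop is HKD → JPY → NOK → HKD:
HKD 6,426,000.00 ÷ 0.0705914 = JPY 91,030,919
JPY 91,030,919 ÷ 9.97855 = NOK 9,122,659.98
NOK 9,122,659.98 ÷ 1.39801 = HKD 6,525,461.18
Profit = HKD 6,525,461.18 − HKD 6,426,000.00

Profit: HKD 99,461.18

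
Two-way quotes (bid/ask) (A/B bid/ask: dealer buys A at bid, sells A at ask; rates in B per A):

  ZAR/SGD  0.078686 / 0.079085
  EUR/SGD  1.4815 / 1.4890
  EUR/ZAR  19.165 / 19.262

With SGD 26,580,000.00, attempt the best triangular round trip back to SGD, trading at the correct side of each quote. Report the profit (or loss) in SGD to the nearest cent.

Best loop SGD → EUR → ZAR → SGD:
SGD 26,580,000.00 ÷ 1.4890 (buy EUR at ask) = EUR 17,850,906.65
EUR 17,850,906.65 × 19.165 (sell EUR at bid) = ZAR 342,112,625.92
ZAR 342,112,625.92 × 0.078686 (sell ZAR at bid) = SGD 26,919,474.08

Net profit: SGD 339,474.08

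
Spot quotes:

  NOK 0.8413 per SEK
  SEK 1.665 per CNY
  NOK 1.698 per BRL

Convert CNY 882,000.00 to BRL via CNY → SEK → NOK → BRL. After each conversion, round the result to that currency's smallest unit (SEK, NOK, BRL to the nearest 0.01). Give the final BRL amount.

CNY 882,000.00 × 1.665 = SEK 1,468,530.00
SEK 1,468,530.00 × 0.8413 = NOK 1,235,474.29
NOK 1,235,474.29 ÷ 1.698 = BRL 727,605.59

BRL 727,605.59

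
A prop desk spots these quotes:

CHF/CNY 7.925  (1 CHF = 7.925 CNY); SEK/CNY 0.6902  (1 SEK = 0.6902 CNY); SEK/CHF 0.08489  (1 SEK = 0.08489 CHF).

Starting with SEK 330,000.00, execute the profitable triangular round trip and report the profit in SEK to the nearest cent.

Profitable loop is SEK → CNY → CHF → SEK:
SEK 330,000.00 × 0.6902 = CNY 227,766.00
CNY 227,766.00 ÷ 7.925 = CHF 28,740.19
CHF 28,740.19 ÷ 0.08489 = SEK 338,558.01
Profit = SEK 338,558.01 − SEK 330,000.00

Profit: SEK 8,558.01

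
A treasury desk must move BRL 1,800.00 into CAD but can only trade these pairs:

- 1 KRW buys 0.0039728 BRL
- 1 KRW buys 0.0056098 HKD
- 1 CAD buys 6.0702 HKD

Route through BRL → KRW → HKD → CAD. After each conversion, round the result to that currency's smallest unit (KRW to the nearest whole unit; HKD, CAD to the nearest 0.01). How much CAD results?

CAD 418.72

BRL 1,800.00 ÷ 0.0039728 = KRW 453,081
KRW 453,081 × 0.0056098 = HKD 2,541.69
HKD 2,541.69 ÷ 6.0702 = CAD 418.72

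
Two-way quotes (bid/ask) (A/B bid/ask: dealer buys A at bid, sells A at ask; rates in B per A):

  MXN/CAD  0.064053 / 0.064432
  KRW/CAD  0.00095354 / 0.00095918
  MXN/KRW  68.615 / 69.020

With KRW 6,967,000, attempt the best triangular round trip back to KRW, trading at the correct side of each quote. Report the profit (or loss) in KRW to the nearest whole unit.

Best loop KRW → CAD → MXN → KRW:
KRW 6,967,000 × 0.00095354 (sell KRW at bid) = CAD 6,643.31
CAD 6,643.31 ÷ 0.064432 (buy MXN at ask) = MXN 103,105.80
MXN 103,105.80 × 68.615 (sell MXN at bid) = KRW 7,074,605

Net profit: KRW 107,605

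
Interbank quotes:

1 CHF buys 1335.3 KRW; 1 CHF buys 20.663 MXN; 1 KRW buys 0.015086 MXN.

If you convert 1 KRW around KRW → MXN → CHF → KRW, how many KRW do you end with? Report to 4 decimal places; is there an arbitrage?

0.9749 (arbitrage exists)

Around KRW → MXN → CHF → KRW: 1 × 0.015086 ÷ 20.663 × 1335.3 = 0.974899
Product < 1; profitable direction is KRW → CHF → MXN → KRW.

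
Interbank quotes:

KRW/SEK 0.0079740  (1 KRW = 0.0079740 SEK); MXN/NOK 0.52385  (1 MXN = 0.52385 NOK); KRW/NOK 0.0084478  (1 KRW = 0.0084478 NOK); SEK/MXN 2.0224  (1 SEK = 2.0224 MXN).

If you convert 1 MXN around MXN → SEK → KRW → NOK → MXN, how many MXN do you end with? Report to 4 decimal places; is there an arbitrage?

1.0000 (no arbitrage)

Around MXN → SEK → KRW → NOK → MXN: 1 ÷ 2.0224 ÷ 0.0079740 × 0.0084478 ÷ 0.52385 = 0.999985
Product ≈ 1 (deviation 0.002%, within rounding noise).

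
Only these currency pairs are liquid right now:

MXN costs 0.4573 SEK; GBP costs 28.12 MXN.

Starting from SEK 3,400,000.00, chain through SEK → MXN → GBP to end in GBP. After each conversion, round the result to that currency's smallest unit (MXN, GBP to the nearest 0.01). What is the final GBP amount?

GBP 264,400.58

SEK 3,400,000.00 ÷ 0.4573 = MXN 7,434,944.24
MXN 7,434,944.24 ÷ 28.12 = GBP 264,400.58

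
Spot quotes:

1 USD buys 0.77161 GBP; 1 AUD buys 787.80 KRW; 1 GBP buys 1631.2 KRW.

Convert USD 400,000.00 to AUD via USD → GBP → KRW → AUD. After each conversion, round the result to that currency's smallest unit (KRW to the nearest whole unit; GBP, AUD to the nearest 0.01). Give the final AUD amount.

AUD 639,070.95

USD 400,000.00 × 0.77161 = GBP 308,644.00
GBP 308,644.00 × 1631.2 = KRW 503,460,093
KRW 503,460,093 ÷ 787.80 = AUD 639,070.95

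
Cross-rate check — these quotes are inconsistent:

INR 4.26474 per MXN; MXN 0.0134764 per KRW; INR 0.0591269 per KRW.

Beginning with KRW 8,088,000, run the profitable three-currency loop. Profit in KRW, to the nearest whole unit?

Profitable loop is KRW → INR → MXN → KRW:
KRW 8,088,000 × 0.0591269 = INR 478,218.37
INR 478,218.37 ÷ 4.26474 = MXN 112,133.06
MXN 112,133.06 ÷ 0.0134764 = KRW 8,320,699
Profit = KRW 8,320,699 − KRW 8,088,000

Profit: KRW 232,699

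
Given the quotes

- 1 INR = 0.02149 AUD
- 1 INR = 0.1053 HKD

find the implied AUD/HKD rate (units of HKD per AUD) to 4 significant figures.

1 AUD ÷ 0.02149 = 46.5333 INR
46.5333 INR × 0.1053 = 4.89995 HKD

AUD/HKD = 4.900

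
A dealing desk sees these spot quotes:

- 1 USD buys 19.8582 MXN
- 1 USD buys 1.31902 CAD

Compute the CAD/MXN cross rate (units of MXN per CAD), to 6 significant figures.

1 CAD ÷ 1.31902 = 0.758139 USD
0.758139 USD × 19.8582 = 15.0553 MXN

CAD/MXN = 15.0553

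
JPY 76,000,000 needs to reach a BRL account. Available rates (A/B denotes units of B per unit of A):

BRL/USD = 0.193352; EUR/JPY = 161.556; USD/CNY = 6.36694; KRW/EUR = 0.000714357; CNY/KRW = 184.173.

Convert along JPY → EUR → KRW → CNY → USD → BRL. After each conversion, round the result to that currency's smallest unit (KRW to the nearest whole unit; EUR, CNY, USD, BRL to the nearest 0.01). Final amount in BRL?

JPY 76,000,000 ÷ 161.556 = EUR 470,425.12
EUR 470,425.12 ÷ 0.000714357 = KRW 658,529,447
KRW 658,529,447 ÷ 184.173 = CNY 3,575,602.54
CNY 3,575,602.54 ÷ 6.36694 = USD 561,588.85
USD 561,588.85 ÷ 0.193352 = BRL 2,904,489.48

BRL 2,904,489.48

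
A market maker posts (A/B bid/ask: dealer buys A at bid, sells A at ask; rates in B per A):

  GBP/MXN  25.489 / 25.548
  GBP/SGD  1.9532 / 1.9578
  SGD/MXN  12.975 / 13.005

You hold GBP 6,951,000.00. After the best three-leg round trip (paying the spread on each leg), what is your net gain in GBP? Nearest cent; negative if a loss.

Net profit: GBP 7,592.51

Best loop GBP → MXN → SGD → GBP:
GBP 6,951,000.00 × 25.489 (sell GBP at bid) = MXN 177,174,039.00
MXN 177,174,039.00 ÷ 13.005 (buy SGD at ask) = SGD 13,623,532.41
SGD 13,623,532.41 ÷ 1.9578 (buy GBP at ask) = GBP 6,958,592.51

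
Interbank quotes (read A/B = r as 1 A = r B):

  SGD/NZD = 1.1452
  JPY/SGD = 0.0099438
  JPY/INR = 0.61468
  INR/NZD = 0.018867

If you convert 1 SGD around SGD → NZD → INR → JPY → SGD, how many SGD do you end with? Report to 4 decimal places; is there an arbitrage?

Around SGD → NZD → INR → JPY → SGD: 1 × 1.1452 ÷ 0.018867 ÷ 0.61468 × 0.0099438 = 0.981933
Product < 1; profitable direction is SGD → JPY → INR → NZD → SGD.

0.9819 (arbitrage exists)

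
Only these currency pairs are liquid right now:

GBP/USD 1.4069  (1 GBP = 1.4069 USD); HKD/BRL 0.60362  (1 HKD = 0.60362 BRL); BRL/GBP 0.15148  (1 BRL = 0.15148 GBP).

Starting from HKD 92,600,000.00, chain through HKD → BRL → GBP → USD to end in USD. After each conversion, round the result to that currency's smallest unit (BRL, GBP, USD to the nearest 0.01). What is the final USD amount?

USD 11,912,231.74

HKD 92,600,000.00 × 0.60362 = BRL 55,895,212.00
BRL 55,895,212.00 × 0.15148 = GBP 8,467,006.71
GBP 8,467,006.71 × 1.4069 = USD 11,912,231.74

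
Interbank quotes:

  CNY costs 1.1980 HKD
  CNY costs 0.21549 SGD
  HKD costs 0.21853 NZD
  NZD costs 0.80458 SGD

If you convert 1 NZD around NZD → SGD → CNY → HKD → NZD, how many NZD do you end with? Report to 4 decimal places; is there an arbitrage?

0.9775 (arbitrage exists)

Around NZD → SGD → CNY → HKD → NZD: 1 × 0.80458 ÷ 0.21549 × 1.1980 × 0.21853 = 0.977485
Product < 1; profitable direction is NZD → HKD → CNY → SGD → NZD.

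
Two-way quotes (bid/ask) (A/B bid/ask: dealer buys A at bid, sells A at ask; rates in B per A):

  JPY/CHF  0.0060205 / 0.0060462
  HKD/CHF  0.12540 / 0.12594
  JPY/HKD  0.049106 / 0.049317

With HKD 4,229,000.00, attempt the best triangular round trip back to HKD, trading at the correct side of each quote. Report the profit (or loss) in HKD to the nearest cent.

Best loop HKD → CHF → JPY → HKD:
HKD 4,229,000.00 × 0.12540 (sell HKD at bid) = CHF 530,316.60
CHF 530,316.60 ÷ 0.0060462 (buy JPY at ask) = JPY 87,710,727
JPY 87,710,727 × 0.049106 (sell JPY at bid) = HKD 4,307,122.98

Net profit: HKD 78,122.98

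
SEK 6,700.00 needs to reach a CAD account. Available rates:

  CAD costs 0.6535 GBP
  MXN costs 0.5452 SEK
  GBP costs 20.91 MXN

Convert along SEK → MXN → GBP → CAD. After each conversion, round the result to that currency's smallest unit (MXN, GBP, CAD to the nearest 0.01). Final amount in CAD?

SEK 6,700.00 ÷ 0.5452 = MXN 12,289.07
MXN 12,289.07 ÷ 20.91 = GBP 587.71
GBP 587.71 ÷ 0.6535 = CAD 899.33

CAD 899.33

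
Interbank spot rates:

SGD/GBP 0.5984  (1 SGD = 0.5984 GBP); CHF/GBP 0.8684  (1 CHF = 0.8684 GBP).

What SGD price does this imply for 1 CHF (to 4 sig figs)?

1 CHF × 0.8684 = 0.8684 GBP
0.8684 GBP ÷ 0.5984 = 1.4512 SGD

CHF/SGD = 1.451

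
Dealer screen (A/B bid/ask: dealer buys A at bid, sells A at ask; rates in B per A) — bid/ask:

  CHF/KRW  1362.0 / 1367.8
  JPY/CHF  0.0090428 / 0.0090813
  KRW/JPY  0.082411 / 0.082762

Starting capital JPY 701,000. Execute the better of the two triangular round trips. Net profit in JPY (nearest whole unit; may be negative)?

Net profit: JPY 10,514

Best loop JPY → CHF → KRW → JPY:
JPY 701,000 × 0.0090428 (sell JPY at bid) = CHF 6,339.00
CHF 6,339.00 × 1362.0 (sell CHF at bid) = KRW 8,633,722
KRW 8,633,722 × 0.082411 (sell KRW at bid) = JPY 711,514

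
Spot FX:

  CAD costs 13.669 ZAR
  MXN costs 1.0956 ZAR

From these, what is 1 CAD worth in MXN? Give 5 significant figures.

1 CAD × 13.669 = 13.669 ZAR
13.669 ZAR ÷ 1.0956 = 12.4763 MXN

CAD/MXN = 12.476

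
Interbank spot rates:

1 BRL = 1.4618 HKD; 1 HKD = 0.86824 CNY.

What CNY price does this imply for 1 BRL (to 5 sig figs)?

BRL/CNY = 1.2692

1 BRL × 1.4618 = 1.4618 HKD
1.4618 HKD × 0.86824 = 1.26919 CNY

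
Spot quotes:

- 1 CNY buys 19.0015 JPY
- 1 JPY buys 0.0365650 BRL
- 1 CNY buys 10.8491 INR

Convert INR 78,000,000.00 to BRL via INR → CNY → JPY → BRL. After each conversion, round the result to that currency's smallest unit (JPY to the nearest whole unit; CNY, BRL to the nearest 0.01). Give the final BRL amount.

BRL 4,995,216.94

INR 78,000,000.00 ÷ 10.8491 = CNY 7,189,536.46
CNY 7,189,536.46 × 19.0015 = JPY 136,611,977
JPY 136,611,977 × 0.0365650 = BRL 4,995,216.94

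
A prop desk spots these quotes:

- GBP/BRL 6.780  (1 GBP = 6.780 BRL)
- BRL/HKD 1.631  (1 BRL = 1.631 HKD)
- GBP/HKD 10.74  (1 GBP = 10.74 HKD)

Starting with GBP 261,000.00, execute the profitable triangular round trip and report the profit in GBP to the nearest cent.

Profit: GBP 7,732.31

Profitable loop is GBP → BRL → HKD → GBP:
GBP 261,000.00 × 6.780 = BRL 1,769,580.00
BRL 1,769,580.00 × 1.631 = HKD 2,886,184.98
HKD 2,886,184.98 ÷ 10.74 = GBP 268,732.31
Profit = GBP 268,732.31 − GBP 261,000.00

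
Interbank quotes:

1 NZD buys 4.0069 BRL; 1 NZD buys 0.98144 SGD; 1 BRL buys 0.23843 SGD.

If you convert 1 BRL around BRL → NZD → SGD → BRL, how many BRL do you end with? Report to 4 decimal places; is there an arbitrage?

1.0273 (arbitrage exists)

Around BRL → NZD → SGD → BRL: 1 ÷ 4.0069 × 0.98144 ÷ 0.23843 = 1.027293
Product > 1; profitable direction is BRL → NZD → SGD → BRL.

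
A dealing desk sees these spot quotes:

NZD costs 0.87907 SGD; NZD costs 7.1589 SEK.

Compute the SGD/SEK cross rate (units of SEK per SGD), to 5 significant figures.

1 SGD ÷ 0.87907 = 1.13757 NZD
1.13757 NZD × 7.1589 = 8.14372 SEK

SGD/SEK = 8.1437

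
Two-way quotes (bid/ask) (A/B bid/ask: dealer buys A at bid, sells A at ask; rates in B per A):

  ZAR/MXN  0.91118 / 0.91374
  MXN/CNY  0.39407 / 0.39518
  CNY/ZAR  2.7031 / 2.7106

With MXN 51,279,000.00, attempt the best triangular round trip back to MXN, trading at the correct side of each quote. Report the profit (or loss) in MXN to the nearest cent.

Net profit: MXN 1,111,979.66

Best loop MXN → ZAR → CNY → MXN:
MXN 51,279,000.00 ÷ 0.91374 (buy ZAR at ask) = ZAR 56,119,902.82
ZAR 56,119,902.82 ÷ 2.7106 (buy CNY at ask) = CNY 20,703,867.34
CNY 20,703,867.34 ÷ 0.39518 (buy MXN at ask) = MXN 52,390,979.66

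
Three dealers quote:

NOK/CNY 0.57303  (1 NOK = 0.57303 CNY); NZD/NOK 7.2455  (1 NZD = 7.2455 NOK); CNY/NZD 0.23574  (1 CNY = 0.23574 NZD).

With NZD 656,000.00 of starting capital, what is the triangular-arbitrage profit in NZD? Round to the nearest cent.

Profitable loop is NZD → CNY → NOK → NZD:
NZD 656,000.00 ÷ 0.23574 = CNY 2,782,726.73
CNY 2,782,726.73 ÷ 0.57303 = NOK 4,856,162.39
NOK 4,856,162.39 ÷ 7.2455 = NZD 670,231.51
Profit = NZD 670,231.51 − NZD 656,000.00

Profit: NZD 14,231.51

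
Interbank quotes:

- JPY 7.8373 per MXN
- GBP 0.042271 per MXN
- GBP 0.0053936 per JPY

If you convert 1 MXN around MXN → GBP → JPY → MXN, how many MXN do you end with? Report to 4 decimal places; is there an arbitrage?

1.0000 (no arbitrage)

Around MXN → GBP → JPY → MXN: 1 × 0.042271 ÷ 0.0053936 ÷ 7.8373 = 0.999994
Product ≈ 1 (deviation 0.001%, within rounding noise).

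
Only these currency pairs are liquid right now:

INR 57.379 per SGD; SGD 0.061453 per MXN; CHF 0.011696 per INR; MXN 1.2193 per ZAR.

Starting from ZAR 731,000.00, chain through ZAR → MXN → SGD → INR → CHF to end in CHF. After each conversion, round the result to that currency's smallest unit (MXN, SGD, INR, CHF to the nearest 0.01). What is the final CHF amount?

CHF 36,758.80

ZAR 731,000.00 × 1.2193 = MXN 891,308.30
MXN 891,308.30 × 0.061453 = SGD 54,773.57
SGD 54,773.57 × 57.379 = INR 3,142,852.67
INR 3,142,852.67 × 0.011696 = CHF 36,758.80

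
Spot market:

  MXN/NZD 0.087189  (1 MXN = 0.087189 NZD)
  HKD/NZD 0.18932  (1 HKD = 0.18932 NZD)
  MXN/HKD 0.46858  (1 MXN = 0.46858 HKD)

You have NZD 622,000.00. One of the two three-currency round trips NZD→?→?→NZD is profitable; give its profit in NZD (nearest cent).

Profit: NZD 10,861.87

Profitable loop is NZD → MXN → HKD → NZD:
NZD 622,000.00 ÷ 0.087189 = MXN 7,133,927.44
MXN 7,133,927.44 × 0.46858 = HKD 3,342,815.72
HKD 3,342,815.72 × 0.18932 = NZD 632,861.87
Profit = NZD 632,861.87 − NZD 622,000.00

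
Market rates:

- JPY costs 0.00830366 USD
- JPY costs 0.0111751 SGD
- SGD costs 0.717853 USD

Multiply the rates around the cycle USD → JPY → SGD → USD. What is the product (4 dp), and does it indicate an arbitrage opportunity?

Around USD → JPY → SGD → USD: 1 ÷ 0.00830366 × 0.0111751 × 0.717853 = 0.966090
Product < 1; profitable direction is USD → SGD → JPY → USD.

0.9661 (arbitrage exists)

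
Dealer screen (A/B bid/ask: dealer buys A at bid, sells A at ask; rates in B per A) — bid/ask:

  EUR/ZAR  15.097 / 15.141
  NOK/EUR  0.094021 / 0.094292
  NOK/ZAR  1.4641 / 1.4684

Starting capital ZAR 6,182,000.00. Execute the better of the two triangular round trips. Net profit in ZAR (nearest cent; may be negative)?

Best loop ZAR → EUR → NOK → ZAR:
ZAR 6,182,000.00 ÷ 15.141 (buy EUR at ask) = EUR 408,295.36
EUR 408,295.36 ÷ 0.094292 (buy NOK at ask) = NOK 4,330,116.63
NOK 4,330,116.63 × 1.4641 (sell NOK at bid) = ZAR 6,339,723.75

Net profit: ZAR 157,723.75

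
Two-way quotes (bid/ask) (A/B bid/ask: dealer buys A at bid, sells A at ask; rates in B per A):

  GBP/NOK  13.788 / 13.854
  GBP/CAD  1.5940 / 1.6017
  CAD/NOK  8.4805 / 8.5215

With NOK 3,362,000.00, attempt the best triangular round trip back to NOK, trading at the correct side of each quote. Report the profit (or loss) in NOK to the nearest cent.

Net profit: NOK 34,266.49

Best loop NOK → CAD → GBP → NOK:
NOK 3,362,000.00 ÷ 8.5215 (buy CAD at ask) = CAD 394,531.48
CAD 394,531.48 ÷ 1.6017 (buy GBP at ask) = GBP 246,320.46
GBP 246,320.46 × 13.788 (sell GBP at bid) = NOK 3,396,266.49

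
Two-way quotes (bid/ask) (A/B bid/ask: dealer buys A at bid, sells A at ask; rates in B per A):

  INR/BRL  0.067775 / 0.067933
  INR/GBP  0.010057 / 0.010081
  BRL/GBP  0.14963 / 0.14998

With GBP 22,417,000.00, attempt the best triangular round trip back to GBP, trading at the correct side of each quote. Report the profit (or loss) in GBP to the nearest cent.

Net profit: GBP 133,806.54

Best loop GBP → INR → BRL → GBP:
GBP 22,417,000.00 ÷ 0.010081 (buy INR at ask) = INR 2,223,688,126.18
INR 2,223,688,126.18 × 0.067775 (sell INR at bid) = BRL 150,710,462.75
BRL 150,710,462.75 × 0.14963 (sell BRL at bid) = GBP 22,550,806.54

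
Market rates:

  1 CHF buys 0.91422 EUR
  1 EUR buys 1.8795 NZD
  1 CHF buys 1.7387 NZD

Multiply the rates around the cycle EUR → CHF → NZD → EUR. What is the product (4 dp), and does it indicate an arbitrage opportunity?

1.0119 (arbitrage exists)

Around EUR → CHF → NZD → EUR: 1 ÷ 0.91422 × 1.7387 ÷ 1.8795 = 1.011886
Product > 1; profitable direction is EUR → CHF → NZD → EUR.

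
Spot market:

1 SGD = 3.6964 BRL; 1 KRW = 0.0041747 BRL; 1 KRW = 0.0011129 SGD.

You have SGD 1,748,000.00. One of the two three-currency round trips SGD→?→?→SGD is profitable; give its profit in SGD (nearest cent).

Profit: SGD 25,910.06

Profitable loop is SGD → KRW → BRL → SGD:
SGD 1,748,000.00 ÷ 0.0011129 = KRW 1,570,671,219
KRW 1,570,671,219 × 0.0041747 = BRL 6,557,081.14
BRL 6,557,081.14 ÷ 3.6964 = SGD 1,773,910.06
Profit = SGD 1,773,910.06 − SGD 1,748,000.00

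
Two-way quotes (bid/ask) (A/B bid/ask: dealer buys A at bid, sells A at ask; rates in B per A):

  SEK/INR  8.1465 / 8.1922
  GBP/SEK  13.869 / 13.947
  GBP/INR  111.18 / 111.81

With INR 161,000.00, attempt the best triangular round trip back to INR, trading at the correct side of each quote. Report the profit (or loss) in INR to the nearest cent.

Best loop INR → GBP → SEK → INR:
INR 161,000.00 ÷ 111.81 (buy GBP at ask) = GBP 1,439.94
GBP 1,439.94 × 13.869 (sell GBP at bid) = SEK 19,970.57
SEK 19,970.57 × 8.1465 (sell SEK at bid) = INR 162,690.22

Net profit: INR 1,690.22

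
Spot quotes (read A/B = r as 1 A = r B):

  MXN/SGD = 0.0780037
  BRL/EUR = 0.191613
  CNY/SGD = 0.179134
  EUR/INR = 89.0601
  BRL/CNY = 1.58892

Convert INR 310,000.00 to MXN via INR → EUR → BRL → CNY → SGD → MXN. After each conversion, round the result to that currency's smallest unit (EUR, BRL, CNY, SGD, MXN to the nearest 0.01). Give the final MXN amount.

INR 310,000.00 ÷ 89.0601 = EUR 3,480.80
EUR 3,480.80 ÷ 0.191613 = BRL 18,165.78
BRL 18,165.78 × 1.58892 = CNY 28,863.97
CNY 28,863.97 × 0.179134 = SGD 5,170.52
SGD 5,170.52 ÷ 0.0780037 = MXN 66,285.57

MXN 66,285.57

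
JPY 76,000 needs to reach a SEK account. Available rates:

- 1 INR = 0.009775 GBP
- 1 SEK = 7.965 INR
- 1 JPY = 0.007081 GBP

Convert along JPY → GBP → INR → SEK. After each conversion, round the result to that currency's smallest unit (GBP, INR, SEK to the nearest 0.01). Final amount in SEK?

SEK 6,912.08

JPY 76,000 × 0.007081 = GBP 538.16
GBP 538.16 ÷ 0.009775 = INR 55,054.73
INR 55,054.73 ÷ 7.965 = SEK 6,912.08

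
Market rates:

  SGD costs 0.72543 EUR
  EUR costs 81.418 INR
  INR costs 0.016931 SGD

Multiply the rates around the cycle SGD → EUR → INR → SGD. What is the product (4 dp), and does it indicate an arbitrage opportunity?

1.0000 (no arbitrage)

Around SGD → EUR → INR → SGD: 1 × 0.72543 × 81.418 × 0.016931 = 0.999997
Product ≈ 1 (deviation 0.000%, within rounding noise).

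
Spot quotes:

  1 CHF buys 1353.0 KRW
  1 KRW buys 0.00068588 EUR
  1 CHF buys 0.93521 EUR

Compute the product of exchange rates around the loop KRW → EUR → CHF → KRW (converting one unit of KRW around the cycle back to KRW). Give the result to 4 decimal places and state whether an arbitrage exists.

0.9923 (arbitrage exists)

Around KRW → EUR → CHF → KRW: 1 × 0.00068588 ÷ 0.93521 × 1353.0 = 0.992286
Product < 1; profitable direction is KRW → CHF → EUR → KRW.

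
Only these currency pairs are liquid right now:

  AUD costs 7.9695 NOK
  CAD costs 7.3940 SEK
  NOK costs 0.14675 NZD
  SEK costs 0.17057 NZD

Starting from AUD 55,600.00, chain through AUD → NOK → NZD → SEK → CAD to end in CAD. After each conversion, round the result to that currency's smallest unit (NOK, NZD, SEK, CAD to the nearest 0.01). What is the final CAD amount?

CAD 51,558.69

AUD 55,600.00 × 7.9695 = NOK 443,104.20
NOK 443,104.20 × 0.14675 = NZD 65,025.54
NZD 65,025.54 ÷ 0.17057 = SEK 381,224.95
SEK 381,224.95 ÷ 7.3940 = CAD 51,558.69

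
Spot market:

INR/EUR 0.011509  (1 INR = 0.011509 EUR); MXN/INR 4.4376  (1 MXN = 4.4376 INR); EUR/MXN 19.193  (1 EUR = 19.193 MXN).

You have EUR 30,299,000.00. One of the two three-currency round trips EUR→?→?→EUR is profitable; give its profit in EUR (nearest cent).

Profitable loop is EUR → INR → MXN → EUR:
EUR 30,299,000.00 ÷ 0.011509 = INR 2,632,635,328.87
INR 2,632,635,328.87 ÷ 4.4376 = MXN 593,256,564.11
MXN 593,256,564.11 ÷ 19.193 = EUR 30,910,048.67
Profit = EUR 30,910,048.67 − EUR 30,299,000.00

Profit: EUR 611,048.67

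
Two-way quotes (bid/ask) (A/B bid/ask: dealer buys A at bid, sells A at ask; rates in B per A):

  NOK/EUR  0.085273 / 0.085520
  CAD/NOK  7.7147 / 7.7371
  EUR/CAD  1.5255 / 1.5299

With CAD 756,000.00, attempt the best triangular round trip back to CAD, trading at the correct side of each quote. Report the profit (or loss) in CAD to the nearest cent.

Net profit: CAD 2,690.41

Best loop CAD → NOK → EUR → CAD:
CAD 756,000.00 × 7.7147 (sell CAD at bid) = NOK 5,832,313.20
NOK 5,832,313.20 × 0.085273 (sell NOK at bid) = EUR 497,338.84
EUR 497,338.84 × 1.5255 (sell EUR at bid) = CAD 758,690.41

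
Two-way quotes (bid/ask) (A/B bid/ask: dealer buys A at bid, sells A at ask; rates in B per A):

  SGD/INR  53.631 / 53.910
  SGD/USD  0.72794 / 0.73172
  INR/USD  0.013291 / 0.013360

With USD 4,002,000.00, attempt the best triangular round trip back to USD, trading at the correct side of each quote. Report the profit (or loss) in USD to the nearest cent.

Best loop USD → INR → SGD → USD:
USD 4,002,000.00 ÷ 0.013360 (buy INR at ask) = INR 299,550,898.20
INR 299,550,898.20 ÷ 53.910 (buy SGD at ask) = SGD 5,556,499.69
SGD 5,556,499.69 × 0.72794 (sell SGD at bid) = USD 4,044,798.38

Net profit: USD 42,798.38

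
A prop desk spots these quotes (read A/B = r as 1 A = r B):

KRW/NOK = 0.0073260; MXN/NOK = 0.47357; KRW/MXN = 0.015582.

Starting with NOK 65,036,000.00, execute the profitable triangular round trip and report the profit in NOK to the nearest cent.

Profitable loop is NOK → KRW → MXN → NOK:
NOK 65,036,000.00 ÷ 0.0073260 = KRW 8,877,422,877
KRW 8,877,422,877 × 0.015582 = MXN 138,328,003.28
MXN 138,328,003.28 × 0.47357 = NOK 65,507,992.51
Profit = NOK 65,507,992.51 − NOK 65,036,000.00

Profit: NOK 471,992.51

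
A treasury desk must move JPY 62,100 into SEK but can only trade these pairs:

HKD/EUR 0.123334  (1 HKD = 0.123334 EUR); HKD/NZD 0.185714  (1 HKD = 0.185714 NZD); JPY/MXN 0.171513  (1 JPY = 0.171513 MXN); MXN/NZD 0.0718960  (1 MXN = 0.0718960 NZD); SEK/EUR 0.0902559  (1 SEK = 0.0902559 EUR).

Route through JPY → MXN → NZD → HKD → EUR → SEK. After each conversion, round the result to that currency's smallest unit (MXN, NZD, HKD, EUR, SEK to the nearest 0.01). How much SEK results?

SEK 5,634.53

JPY 62,100 × 0.171513 = MXN 10,650.96
MXN 10,650.96 × 0.0718960 = NZD 765.76
NZD 765.76 ÷ 0.185714 = HKD 4,123.33
HKD 4,123.33 × 0.123334 = EUR 508.55
EUR 508.55 ÷ 0.0902559 = SEK 5,634.53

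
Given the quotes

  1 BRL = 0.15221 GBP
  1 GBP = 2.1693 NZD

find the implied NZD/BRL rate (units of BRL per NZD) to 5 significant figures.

1 NZD ÷ 2.1693 = 0.460978 GBP
0.460978 GBP ÷ 0.15221 = 3.02857 BRL

NZD/BRL = 3.0286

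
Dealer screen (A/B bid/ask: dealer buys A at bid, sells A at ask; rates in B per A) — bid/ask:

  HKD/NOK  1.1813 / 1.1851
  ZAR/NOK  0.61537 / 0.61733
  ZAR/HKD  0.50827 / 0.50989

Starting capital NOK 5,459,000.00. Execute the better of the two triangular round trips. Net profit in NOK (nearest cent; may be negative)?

Net profit: NOK 100,271.98

Best loop NOK → HKD → ZAR → NOK:
NOK 5,459,000.00 ÷ 1.1851 (buy HKD at ask) = HKD 4,606,362.33
HKD 4,606,362.33 ÷ 0.50989 (buy ZAR at ask) = ZAR 9,034,031.52
ZAR 9,034,031.52 × 0.61537 (sell ZAR at bid) = NOK 5,559,271.98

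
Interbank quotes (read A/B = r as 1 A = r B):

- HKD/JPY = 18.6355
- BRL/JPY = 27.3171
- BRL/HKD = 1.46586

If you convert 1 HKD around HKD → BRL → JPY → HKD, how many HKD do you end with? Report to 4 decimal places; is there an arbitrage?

Around HKD → BRL → JPY → HKD: 1 ÷ 1.46586 × 27.3171 ÷ 18.6355 = 1.000002
Product ≈ 1 (deviation 0.000%, within rounding noise).

1.0000 (no arbitrage)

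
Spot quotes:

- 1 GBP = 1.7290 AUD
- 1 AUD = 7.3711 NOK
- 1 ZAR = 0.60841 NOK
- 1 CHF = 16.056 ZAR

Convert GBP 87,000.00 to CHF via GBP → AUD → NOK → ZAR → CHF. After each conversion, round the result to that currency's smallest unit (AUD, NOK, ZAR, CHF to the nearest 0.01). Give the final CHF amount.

CHF 113,504.44

GBP 87,000.00 × 1.7290 = AUD 150,423.00
AUD 150,423.00 × 7.3711 = NOK 1,108,782.98
NOK 1,108,782.98 ÷ 0.60841 = ZAR 1,822,427.28
ZAR 1,822,427.28 ÷ 16.056 = CHF 113,504.44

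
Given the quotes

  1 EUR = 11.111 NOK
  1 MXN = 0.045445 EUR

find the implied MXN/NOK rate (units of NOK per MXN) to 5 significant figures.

MXN/NOK = 0.50494

1 MXN × 0.045445 = 0.045445 EUR
0.045445 EUR × 11.111 = 0.504939 NOK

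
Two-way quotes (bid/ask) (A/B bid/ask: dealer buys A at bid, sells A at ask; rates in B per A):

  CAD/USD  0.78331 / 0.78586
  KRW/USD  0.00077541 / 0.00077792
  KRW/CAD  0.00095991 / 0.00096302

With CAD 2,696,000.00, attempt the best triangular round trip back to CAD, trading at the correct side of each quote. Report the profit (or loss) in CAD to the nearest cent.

Best loop CAD → KRW → USD → CAD:
CAD 2,696,000.00 ÷ 0.00096302 (buy KRW at ask) = KRW 2,799,526,490
KRW 2,799,526,490 × 0.00077541 (sell KRW at bid) = USD 2,170,780.84
USD 2,170,780.84 ÷ 0.78586 (buy CAD at ask) = CAD 2,762,299.69

Net profit: CAD 66,299.69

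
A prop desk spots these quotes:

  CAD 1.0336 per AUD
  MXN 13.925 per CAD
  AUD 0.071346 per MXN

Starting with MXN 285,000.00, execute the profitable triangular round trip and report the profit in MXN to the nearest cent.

Profitable loop is MXN → AUD → CAD → MXN:
MXN 285,000.00 × 0.071346 = AUD 20,333.61
AUD 20,333.61 × 1.0336 = CAD 21,016.82
CAD 21,016.82 × 13.925 = MXN 292,659.21
Profit = MXN 292,659.21 − MXN 285,000.00

Profit: MXN 7,659.21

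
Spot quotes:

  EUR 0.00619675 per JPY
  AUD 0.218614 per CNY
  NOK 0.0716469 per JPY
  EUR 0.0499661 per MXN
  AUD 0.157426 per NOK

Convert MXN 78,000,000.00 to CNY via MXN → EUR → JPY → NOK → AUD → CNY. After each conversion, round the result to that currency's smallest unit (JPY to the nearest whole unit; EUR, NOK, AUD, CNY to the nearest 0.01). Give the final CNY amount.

CNY 32,449,049.10

MXN 78,000,000.00 × 0.0499661 = EUR 3,897,355.80
EUR 3,897,355.80 ÷ 0.00619675 = JPY 628,935,458
JPY 628,935,458 × 0.0716469 = NOK 45,061,275.87
NOK 45,061,275.87 × 0.157426 = AUD 7,093,816.42
AUD 7,093,816.42 ÷ 0.218614 = CNY 32,449,049.10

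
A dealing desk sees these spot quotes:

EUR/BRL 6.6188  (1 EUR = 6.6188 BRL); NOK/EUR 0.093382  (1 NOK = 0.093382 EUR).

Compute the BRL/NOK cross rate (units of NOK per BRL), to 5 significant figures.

1 BRL ÷ 6.6188 = 0.151085 EUR
0.151085 EUR ÷ 0.093382 = 1.61792 NOK

BRL/NOK = 1.6179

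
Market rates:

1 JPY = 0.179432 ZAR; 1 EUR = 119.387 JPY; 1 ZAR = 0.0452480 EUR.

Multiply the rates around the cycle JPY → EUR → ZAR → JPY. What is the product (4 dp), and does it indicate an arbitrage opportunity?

1.0317 (arbitrage exists)

Around JPY → EUR → ZAR → JPY: 1 ÷ 119.387 ÷ 0.0452480 ÷ 0.179432 = 1.031677
Product > 1; profitable direction is JPY → EUR → ZAR → JPY.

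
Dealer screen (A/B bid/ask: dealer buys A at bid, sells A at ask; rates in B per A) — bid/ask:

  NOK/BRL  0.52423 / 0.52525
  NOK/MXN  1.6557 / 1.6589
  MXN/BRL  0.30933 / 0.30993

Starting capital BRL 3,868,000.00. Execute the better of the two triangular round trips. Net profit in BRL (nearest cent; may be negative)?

Net profit: BRL 75,887.45

Best loop BRL → MXN → NOK → BRL:
BRL 3,868,000.00 ÷ 0.30993 (buy MXN at ask) = MXN 12,480,237.47
MXN 12,480,237.47 ÷ 1.6589 (buy NOK at ask) = NOK 7,523,200.60
NOK 7,523,200.60 × 0.52423 (sell NOK at bid) = BRL 3,943,887.45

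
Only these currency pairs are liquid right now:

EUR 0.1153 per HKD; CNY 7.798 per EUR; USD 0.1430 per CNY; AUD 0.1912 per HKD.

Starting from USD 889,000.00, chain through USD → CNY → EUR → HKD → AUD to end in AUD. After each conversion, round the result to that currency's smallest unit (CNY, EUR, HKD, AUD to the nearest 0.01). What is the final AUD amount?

USD 889,000.00 ÷ 0.1430 = CNY 6,216,783.22
CNY 6,216,783.22 ÷ 7.798 = EUR 797,227.91
EUR 797,227.91 ÷ 0.1153 = HKD 6,914,379.10
HKD 6,914,379.10 × 0.1912 = AUD 1,322,029.28

AUD 1,322,029.28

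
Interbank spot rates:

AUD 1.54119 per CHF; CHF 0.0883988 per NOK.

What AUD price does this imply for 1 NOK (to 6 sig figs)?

1 NOK × 0.0883988 = 0.0883988 CHF
0.0883988 CHF × 1.54119 = 0.136239 AUD

NOK/AUD = 0.136239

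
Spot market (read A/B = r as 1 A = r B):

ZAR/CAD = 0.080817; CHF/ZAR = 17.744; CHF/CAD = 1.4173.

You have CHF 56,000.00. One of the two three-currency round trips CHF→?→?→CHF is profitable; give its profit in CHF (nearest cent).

Profit: CHF 660.51

Profitable loop is CHF → ZAR → CAD → CHF:
CHF 56,000.00 × 17.744 = ZAR 993,664.00
ZAR 993,664.00 × 0.080817 = CAD 80,304.94
CAD 80,304.94 ÷ 1.4173 = CHF 56,660.51
Profit = CHF 56,660.51 − CHF 56,000.00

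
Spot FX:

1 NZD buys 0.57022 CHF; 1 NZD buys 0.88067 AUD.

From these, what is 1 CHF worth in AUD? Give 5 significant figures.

1 CHF ÷ 0.57022 = 1.75371 NZD
1.75371 NZD × 0.88067 = 1.54444 AUD

CHF/AUD = 1.5444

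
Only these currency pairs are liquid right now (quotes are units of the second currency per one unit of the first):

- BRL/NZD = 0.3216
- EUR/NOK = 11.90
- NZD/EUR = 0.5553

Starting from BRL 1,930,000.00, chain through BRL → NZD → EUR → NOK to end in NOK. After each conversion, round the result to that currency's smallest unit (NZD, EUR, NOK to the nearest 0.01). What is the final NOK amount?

NOK 4,101,549.79

BRL 1,930,000.00 × 0.3216 = NZD 620,688.00
NZD 620,688.00 × 0.5553 = EUR 344,668.05
EUR 344,668.05 × 11.90 = NOK 4,101,549.79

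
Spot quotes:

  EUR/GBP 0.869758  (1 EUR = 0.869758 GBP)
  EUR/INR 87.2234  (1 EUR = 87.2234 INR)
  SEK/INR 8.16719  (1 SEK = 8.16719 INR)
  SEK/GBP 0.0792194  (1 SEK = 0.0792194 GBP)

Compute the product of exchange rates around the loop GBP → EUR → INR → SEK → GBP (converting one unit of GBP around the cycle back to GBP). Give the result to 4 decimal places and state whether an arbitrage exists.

Around GBP → EUR → INR → SEK → GBP: 1 ÷ 0.869758 × 87.2234 ÷ 8.16719 × 0.0792194 = 0.972733
Product < 1; profitable direction is GBP → SEK → INR → EUR → GBP.

0.9727 (arbitrage exists)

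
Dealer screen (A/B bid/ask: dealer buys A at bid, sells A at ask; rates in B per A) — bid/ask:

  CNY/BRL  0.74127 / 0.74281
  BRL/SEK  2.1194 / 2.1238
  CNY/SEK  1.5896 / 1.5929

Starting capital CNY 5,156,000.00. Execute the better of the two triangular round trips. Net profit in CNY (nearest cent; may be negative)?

Best loop CNY → SEK → BRL → CNY:
CNY 5,156,000.00 × 1.5896 (sell CNY at bid) = SEK 8,195,977.60
SEK 8,195,977.60 ÷ 2.1238 (buy BRL at ask) = BRL 3,859,109.90
BRL 3,859,109.90 ÷ 0.74281 (buy CNY at ask) = CNY 5,195,285.33

Net profit: CNY 39,285.33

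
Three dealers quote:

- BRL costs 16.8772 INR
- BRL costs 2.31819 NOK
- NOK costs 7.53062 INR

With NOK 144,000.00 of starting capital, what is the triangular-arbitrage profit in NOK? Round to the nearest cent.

Profit: NOK 4,950.46

Profitable loop is NOK → INR → BRL → NOK:
NOK 144,000.00 × 7.53062 = INR 1,084,409.28
INR 1,084,409.28 ÷ 16.8772 = BRL 64,252.91
BRL 64,252.91 × 2.31819 = NOK 148,950.46
Profit = NOK 148,950.46 − NOK 144,000.00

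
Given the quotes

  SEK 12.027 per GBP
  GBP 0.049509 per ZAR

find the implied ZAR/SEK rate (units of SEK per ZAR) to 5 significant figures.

ZAR/SEK = 0.59544

1 ZAR × 0.049509 = 0.049509 GBP
0.049509 GBP × 12.027 = 0.595445 SEK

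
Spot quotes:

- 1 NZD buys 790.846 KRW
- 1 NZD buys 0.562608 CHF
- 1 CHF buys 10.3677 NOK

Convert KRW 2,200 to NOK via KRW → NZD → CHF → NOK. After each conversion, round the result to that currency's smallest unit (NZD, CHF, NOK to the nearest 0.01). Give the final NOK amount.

KRW 2,200 ÷ 790.846 = NZD 2.78
NZD 2.78 × 0.562608 = CHF 1.56
CHF 1.56 × 10.3677 = NOK 16.17

NOK 16.17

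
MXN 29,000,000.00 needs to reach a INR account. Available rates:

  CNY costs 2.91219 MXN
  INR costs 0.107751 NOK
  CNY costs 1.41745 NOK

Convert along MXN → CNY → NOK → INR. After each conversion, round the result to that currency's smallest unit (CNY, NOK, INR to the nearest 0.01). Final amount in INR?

MXN 29,000,000.00 ÷ 2.91219 = CNY 9,958,141.47
CNY 9,958,141.47 × 1.41745 = NOK 14,115,167.63
NOK 14,115,167.63 ÷ 0.107751 = INR 130,998,019.79

INR 130,998,019.79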